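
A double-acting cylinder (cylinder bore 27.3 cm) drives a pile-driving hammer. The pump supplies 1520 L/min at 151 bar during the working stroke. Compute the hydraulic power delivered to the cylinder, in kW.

W ≈ 383 kW

Hydraulic power = P × Q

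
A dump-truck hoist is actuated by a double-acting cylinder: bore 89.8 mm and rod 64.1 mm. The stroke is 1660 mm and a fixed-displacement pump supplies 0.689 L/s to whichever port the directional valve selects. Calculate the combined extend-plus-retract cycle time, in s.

t ≈ 22.7 s

Cap-side area A_cap = π/4 × (89.8 mm)² = 6333 mm^2
Rod-side annular area A_ann = π/4 × (89.8² − 64.1²) = 3106 mm^2
t_ext = A_cap·L/Q = 15.26 s
t_ret = A_ann·L/Q = 7.484 s
t_cycle = t_ext + t_ret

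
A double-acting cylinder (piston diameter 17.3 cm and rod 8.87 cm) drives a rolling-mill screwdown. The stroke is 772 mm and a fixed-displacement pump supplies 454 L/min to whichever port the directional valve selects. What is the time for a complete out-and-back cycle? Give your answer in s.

t ≈ 4.17 s

Cap-side area A_cap = π/4 × (17.3 cm)² = 235.1 cm^2
Rod-side annular area A_ann = π/4 × (17.3² − 8.87²) = 173.3 cm^2
t_ext = A_cap·L/Q = 2.398 s
t_ret = A_ann·L/Q = 1.768 s
t_cycle = t_ext + t_ret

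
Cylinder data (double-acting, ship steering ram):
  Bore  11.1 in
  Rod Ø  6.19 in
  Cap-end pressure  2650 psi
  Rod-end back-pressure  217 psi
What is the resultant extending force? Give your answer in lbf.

F ≈ 2.42e5 lbf

Cap-side area A_cap = π/4 × (11.1 in)² = 96.77 in^2
Rod-side annular area A_ann = π/4 × (11.1² − 6.19²) = 66.68 in^2
Net thrust = P_cap·A_cap − P_rod·A_ann = 2.564e5 lbf − 14470 lbf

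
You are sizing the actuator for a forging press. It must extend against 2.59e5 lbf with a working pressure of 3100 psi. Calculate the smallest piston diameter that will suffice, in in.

D ≈ 10.3 in

Extension force acts on the full piston face: F = P × (π/4)D².
D = √(4F / (πP)) = √(4 × 2.59e5 lbf / (π × 3100 psi))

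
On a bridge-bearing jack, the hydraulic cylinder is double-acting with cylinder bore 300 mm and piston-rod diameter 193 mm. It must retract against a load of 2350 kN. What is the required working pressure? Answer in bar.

Rod-side annular area A_ann = π/4 × (300² − 193²) = 41430 mm^2
Retraction: pressure acts on the annular area.
P = F / A = 2350 kN / A

P ≈ 567 bar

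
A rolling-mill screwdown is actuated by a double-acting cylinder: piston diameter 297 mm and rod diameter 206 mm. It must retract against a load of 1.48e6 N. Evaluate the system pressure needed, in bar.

P ≈ 412 bar

Rod-side annular area A_ann = π/4 × (297² − 206²) = 35950 mm^2
Retraction: pressure acts on the annular area.
P = F / A = 1.48e6 N / A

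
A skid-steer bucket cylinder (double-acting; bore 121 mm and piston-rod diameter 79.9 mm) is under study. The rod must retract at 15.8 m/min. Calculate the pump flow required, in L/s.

Q ≈ 1.71 L/s

Rod-side annular area A_ann = π/4 × (121² − 79.9²) = 6485 mm^2
Q = A × v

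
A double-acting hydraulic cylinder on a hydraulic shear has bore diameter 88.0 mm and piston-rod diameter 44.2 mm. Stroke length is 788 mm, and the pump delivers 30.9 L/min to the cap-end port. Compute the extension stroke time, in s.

t ≈ 9.31 s

Cap-side area A_cap = π/4 × (88.0 mm)² = 6082 mm^2
Swept volume V = A × L; t = V / Q = A·L / Q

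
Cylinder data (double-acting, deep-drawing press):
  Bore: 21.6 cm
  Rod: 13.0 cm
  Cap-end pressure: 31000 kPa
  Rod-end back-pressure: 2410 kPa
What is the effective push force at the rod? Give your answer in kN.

Cap-side area A_cap = π/4 × (21.6 cm)² = 366.4 cm^2
Rod-side annular area A_ann = π/4 × (21.6² − 13.0²) = 233.7 cm^2
Net thrust = P_cap·A_cap − P_rod·A_ann = 1136 kN − 56.32 kN

F ≈ 1080 kN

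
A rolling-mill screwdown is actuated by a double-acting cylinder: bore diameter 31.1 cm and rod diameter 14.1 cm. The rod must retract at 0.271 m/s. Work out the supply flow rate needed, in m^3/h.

Rod-side annular area A_ann = π/4 × (31.1² − 14.1²) = 603.5 cm^2
Q = A × v

Q ≈ 58.9 m^3/h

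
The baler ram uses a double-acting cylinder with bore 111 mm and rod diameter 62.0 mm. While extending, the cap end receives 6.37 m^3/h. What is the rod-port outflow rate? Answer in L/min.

Cap-side area A_cap = π/4 × (111 mm)² = 9677 mm^2
Rod-side annular area A_ann = π/4 × (111² − 62.0²) = 6658 mm^2
Piston speed v = Q_in/A_cap; rod-end outflow Q_out = v × A_ann = Q_in × A_ann/A_cap.

Q_out ≈ 73.0 L/min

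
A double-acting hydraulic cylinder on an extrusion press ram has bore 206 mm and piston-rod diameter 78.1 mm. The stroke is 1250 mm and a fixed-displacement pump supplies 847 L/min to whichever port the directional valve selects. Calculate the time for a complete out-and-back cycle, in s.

Cap-side area A_cap = π/4 × (206 mm)² = 33330 mm^2
Rod-side annular area A_ann = π/4 × (206² − 78.1²) = 28540 mm^2
t_ext = A_cap·L/Q = 2.951 s
t_ret = A_ann·L/Q = 2.527 s
t_cycle = t_ext + t_ret

t ≈ 5.48 s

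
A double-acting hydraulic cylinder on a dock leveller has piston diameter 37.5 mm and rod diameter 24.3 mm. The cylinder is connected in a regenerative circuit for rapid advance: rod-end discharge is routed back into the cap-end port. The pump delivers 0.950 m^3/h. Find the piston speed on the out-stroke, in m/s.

v ≈ 0.569 m/s

In regeneration the rod-end outflow joins the pump flow into the cap end, so the net volume the pump must supply per unit advance equals the rod cross-section area.
Rod cross-section A_rod = π/4 × (24.3 mm)² = 463.8 mm^2
v = Q_pump / A_rod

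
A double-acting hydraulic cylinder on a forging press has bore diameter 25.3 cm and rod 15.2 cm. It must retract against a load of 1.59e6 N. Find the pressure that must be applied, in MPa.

P ≈ 49.5 MPa

Rod-side annular area A_ann = π/4 × (25.3² − 15.2²) = 321.3 cm^2
Retraction: pressure acts on the annular area.
P = F / A = 1.59e6 N / A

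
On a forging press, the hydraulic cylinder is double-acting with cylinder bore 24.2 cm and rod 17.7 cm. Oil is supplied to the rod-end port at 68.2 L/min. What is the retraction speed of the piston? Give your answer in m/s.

Rod-side annular area A_ann = π/4 × (24.2² − 17.7²) = 213.9 cm^2
Flow into the rod-end port fills the annular volume.
v = Q / A

v ≈ 0.0531 m/s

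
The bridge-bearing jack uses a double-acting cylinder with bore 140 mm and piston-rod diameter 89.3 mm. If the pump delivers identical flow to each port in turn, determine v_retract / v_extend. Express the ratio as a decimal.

Cap-side area A_cap = π/4 × (140 mm)² = 15390 mm^2
Rod-side annular area A_ann = π/4 × (140² − 89.3²) = 9131 mm^2
For equal Q, v ∝ 1/A, so v_ret/v_ext = A_cap/A_ann.

v_ret/v_ext ≈ 1.69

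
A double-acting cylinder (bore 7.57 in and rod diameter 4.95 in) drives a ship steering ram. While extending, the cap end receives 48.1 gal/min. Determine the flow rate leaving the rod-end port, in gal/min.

Cap-side area A_cap = π/4 × (7.57 in)² = 45.01 in^2
Rod-side annular area A_ann = π/4 × (7.57² − 4.95²) = 25.76 in^2
Piston speed v = Q_in/A_cap; rod-end outflow Q_out = v × A_ann = Q_in × A_ann/A_cap.

Q_out ≈ 27.5 gal/min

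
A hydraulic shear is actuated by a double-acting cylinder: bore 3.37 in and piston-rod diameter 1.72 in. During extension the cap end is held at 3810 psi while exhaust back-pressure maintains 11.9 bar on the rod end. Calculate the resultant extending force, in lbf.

Cap-side area A_cap = π/4 × (3.37 in)² = 8.920 in^2
Rod-side annular area A_ann = π/4 × (3.37² − 1.72²) = 6.596 in^2
Net thrust = P_cap·A_cap − P_rod·A_ann = 33980 lbf − 1138 lbf

F ≈ 32800 lbf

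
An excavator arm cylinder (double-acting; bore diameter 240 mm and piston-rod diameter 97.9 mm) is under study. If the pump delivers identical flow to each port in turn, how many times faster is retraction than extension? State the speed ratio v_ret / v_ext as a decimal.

Cap-side area A_cap = π/4 × (240 mm)² = 45240 mm^2
Rod-side annular area A_ann = π/4 × (240² − 97.9²) = 37710 mm^2
For equal Q, v ∝ 1/A, so v_ret/v_ext = A_cap/A_ann.

v_ret/v_ext ≈ 1.20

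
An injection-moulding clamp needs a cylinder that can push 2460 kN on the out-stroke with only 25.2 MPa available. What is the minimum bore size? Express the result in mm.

Extension force acts on the full piston face: F = P × (π/4)D².
D = √(4F / (πP)) = √(4 × 2460 kN / (π × 25.2 MPa))

D ≈ 353 mm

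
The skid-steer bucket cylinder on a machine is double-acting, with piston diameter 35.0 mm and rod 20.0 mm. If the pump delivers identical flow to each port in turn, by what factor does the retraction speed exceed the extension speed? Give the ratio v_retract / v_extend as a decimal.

v_ret/v_ext ≈ 1.48

Cap-side area A_cap = π/4 × (35.0 mm)² = 962.1 mm^2
Rod-side annular area A_ann = π/4 × (35.0² − 20.0²) = 648.0 mm^2
For equal Q, v ∝ 1/A, so v_ret/v_ext = A_cap/A_ann.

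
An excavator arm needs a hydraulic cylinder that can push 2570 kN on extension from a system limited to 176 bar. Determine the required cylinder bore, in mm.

D ≈ 431 mm

Extension force acts on the full piston face: F = P × (π/4)D².
D = √(4F / (πP)) = √(4 × 2570 kN / (π × 176 bar))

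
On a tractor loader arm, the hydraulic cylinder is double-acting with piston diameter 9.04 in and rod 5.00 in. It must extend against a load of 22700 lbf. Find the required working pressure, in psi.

Cap-side area A_cap = π/4 × (9.04 in)² = 64.18 in^2
P = F / A = 22700 lbf / A

P ≈ 354 psi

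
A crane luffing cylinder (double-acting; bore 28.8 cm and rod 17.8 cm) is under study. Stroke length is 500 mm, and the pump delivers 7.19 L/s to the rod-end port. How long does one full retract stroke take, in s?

t ≈ 2.80 s

Rod-side annular area A_ann = π/4 × (28.8² − 17.8²) = 402.6 cm^2
Swept volume V = A × L; t = V / Q = A·L / Q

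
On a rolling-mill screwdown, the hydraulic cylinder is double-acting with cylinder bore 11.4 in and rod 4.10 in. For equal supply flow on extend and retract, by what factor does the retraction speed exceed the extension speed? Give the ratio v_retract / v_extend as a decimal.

Cap-side area A_cap = π/4 × (11.4 in)² = 102.1 in^2
Rod-side annular area A_ann = π/4 × (11.4² − 4.10²) = 88.87 in^2
For equal Q, v ∝ 1/A, so v_ret/v_ext = A_cap/A_ann.

v_ret/v_ext ≈ 1.15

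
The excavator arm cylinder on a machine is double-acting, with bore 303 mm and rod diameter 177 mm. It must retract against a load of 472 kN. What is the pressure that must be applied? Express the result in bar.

Rod-side annular area A_ann = π/4 × (303² − 177²) = 47500 mm^2
Retraction: pressure acts on the annular area.
P = F / A = 472 kN / A

P ≈ 99.4 bar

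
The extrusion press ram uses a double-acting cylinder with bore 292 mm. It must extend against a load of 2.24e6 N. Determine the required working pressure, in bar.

Cap-side area A_cap = π/4 × (292 mm)² = 66970 mm^2
P = F / A = 2.24e6 N / A

P ≈ 334 bar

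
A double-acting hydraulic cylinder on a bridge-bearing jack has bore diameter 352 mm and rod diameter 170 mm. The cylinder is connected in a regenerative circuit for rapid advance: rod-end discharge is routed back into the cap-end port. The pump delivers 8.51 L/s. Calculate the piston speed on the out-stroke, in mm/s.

v ≈ 375 mm/s

In regeneration the rod-end outflow joins the pump flow into the cap end, so the net volume the pump must supply per unit advance equals the rod cross-section area.
Rod cross-section A_rod = π/4 × (170 mm)² = 22700 mm^2
v = Q_pump / A_rod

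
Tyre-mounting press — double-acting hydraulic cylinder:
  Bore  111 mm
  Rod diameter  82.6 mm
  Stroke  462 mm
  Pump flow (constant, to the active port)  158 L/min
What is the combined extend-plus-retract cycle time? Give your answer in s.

t ≈ 2.46 s

Cap-side area A_cap = π/4 × (111 mm)² = 9677 mm^2
Rod-side annular area A_ann = π/4 × (111² − 82.6²) = 4318 mm^2
t_ext = A_cap·L/Q = 1.698 s
t_ret = A_ann·L/Q = 0.7576 s
t_cycle = t_ext + t_ret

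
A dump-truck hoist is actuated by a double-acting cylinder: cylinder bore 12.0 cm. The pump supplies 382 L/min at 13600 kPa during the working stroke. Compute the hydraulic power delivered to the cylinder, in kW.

W ≈ 86.6 kW

Hydraulic power = P × Q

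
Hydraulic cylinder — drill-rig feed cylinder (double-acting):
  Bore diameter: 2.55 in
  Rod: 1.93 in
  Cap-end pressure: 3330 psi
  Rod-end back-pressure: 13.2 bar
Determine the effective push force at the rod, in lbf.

Cap-side area A_cap = π/4 × (2.55 in)² = 5.107 in^2
Rod-side annular area A_ann = π/4 × (2.55² − 1.93²) = 2.182 in^2
Net thrust = P_cap·A_cap − P_rod·A_ann = 17010 lbf − 417.7 lbf

F ≈ 16600 lbf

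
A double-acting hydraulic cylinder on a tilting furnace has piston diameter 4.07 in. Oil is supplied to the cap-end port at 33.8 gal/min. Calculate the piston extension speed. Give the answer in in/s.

v ≈ 10.0 in/s

Cap-side area A_cap = π/4 × (4.07 in)² = 13.01 in^2
v = Q / A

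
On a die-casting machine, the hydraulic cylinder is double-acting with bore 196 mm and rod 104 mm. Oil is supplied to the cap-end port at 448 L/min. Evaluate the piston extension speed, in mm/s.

Cap-side area A_cap = π/4 × (196 mm)² = 30170 mm^2
v = Q / A

v ≈ 247 mm/s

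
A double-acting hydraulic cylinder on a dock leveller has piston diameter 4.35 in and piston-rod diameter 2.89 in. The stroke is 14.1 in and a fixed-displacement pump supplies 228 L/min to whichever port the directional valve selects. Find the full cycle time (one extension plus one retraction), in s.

t ≈ 1.41 s

Cap-side area A_cap = π/4 × (4.35 in)² = 14.86 in^2
Rod-side annular area A_ann = π/4 × (4.35² − 2.89²) = 8.302 in^2
t_ext = A_cap·L/Q = 0.9037 s
t_ret = A_ann·L/Q = 0.5048 s
t_cycle = t_ext + t_ret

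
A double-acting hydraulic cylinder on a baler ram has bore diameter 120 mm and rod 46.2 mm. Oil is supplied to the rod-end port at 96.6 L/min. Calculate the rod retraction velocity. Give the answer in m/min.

v ≈ 10.0 m/min

Rod-side annular area A_ann = π/4 × (120² − 46.2²) = 9633 mm^2
Flow into the rod-end port fills the annular volume.
v = Q / A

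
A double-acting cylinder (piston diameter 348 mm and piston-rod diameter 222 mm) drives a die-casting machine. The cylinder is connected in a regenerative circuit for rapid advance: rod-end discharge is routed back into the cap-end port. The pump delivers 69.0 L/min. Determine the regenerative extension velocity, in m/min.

v ≈ 1.78 m/min

In regeneration the rod-end outflow joins the pump flow into the cap end, so the net volume the pump must supply per unit advance equals the rod cross-section area.
Rod cross-section A_rod = π/4 × (222 mm)² = 38710 mm^2
v = Q_pump / A_rod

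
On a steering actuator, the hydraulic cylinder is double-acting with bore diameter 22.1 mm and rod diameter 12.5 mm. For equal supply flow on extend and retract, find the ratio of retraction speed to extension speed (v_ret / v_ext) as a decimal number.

v_ret/v_ext ≈ 1.47

Cap-side area A_cap = π/4 × (22.1 mm)² = 383.6 mm^2
Rod-side annular area A_ann = π/4 × (22.1² − 12.5²) = 260.9 mm^2
For equal Q, v ∝ 1/A, so v_ret/v_ext = A_cap/A_ann.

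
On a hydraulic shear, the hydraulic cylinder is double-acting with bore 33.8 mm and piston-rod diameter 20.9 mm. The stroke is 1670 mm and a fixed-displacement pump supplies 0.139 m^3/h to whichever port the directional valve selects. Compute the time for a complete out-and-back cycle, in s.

t ≈ 62.8 s

Cap-side area A_cap = π/4 × (33.8 mm)² = 897.3 mm^2
Rod-side annular area A_ann = π/4 × (33.8² − 20.9²) = 554.2 mm^2
t_ext = A_cap·L/Q = 38.81 s
t_ret = A_ann·L/Q = 23.97 s
t_cycle = t_ext + t_ret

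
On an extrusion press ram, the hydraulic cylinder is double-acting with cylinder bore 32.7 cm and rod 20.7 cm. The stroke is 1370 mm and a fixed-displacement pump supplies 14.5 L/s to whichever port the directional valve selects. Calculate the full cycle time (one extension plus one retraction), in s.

t ≈ 12.7 s

Cap-side area A_cap = π/4 × (32.7 cm)² = 839.8 cm^2
Rod-side annular area A_ann = π/4 × (32.7² − 20.7²) = 503.3 cm^2
t_ext = A_cap·L/Q = 7.935 s
t_ret = A_ann·L/Q = 4.755 s
t_cycle = t_ext + t_ret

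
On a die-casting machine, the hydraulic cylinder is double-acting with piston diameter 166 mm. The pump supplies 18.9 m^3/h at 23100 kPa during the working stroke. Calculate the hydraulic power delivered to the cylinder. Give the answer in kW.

W ≈ 121 kW

Hydraulic power = P × Q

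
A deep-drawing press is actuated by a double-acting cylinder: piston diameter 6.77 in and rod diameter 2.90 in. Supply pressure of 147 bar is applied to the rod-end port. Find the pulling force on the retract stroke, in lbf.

F ≈ 62700 lbf

Rod-side annular area A_ann = π/4 × (6.77² − 2.90²) = 29.39 in^2
On retraction the pressure acts on the annular area (bore minus rod).
F = P × A_ann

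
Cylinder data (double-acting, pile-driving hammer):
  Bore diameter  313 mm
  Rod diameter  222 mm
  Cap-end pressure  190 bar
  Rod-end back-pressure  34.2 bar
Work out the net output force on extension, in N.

Cap-side area A_cap = π/4 × (313 mm)² = 76940 mm^2
Rod-side annular area A_ann = π/4 × (313² − 222²) = 38240 mm^2
Net thrust = P_cap·A_cap − P_rod·A_ann = 1.462e6 N − 1.308e5 N

F ≈ 1.33e6 N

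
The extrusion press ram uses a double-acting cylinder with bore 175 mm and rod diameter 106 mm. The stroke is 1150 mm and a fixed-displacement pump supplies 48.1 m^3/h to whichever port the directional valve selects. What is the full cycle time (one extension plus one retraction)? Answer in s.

Cap-side area A_cap = π/4 × (175 mm)² = 24050 mm^2
Rod-side annular area A_ann = π/4 × (175² − 106²) = 15230 mm^2
t_ext = A_cap·L/Q = 2.070 s
t_ret = A_ann·L/Q = 1.311 s
t_cycle = t_ext + t_ret

t ≈ 3.38 s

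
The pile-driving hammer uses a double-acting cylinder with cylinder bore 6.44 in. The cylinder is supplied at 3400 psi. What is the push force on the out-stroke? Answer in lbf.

F ≈ 1.11e5 lbf

Cap-side area A_cap = π/4 × (6.44 in)² = 32.57 in^2
F = P × A_cap = 3400 psi × A_cap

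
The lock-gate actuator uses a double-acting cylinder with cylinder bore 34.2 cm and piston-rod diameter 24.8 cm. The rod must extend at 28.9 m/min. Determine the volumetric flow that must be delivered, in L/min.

Q ≈ 2650 L/min

Cap-side area A_cap = π/4 × (34.2 cm)² = 918.6 cm^2
Q = A × v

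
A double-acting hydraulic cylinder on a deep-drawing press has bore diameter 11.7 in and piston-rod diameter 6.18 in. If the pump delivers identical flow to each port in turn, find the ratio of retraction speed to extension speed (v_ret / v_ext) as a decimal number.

v_ret/v_ext ≈ 1.39

Cap-side area A_cap = π/4 × (11.7 in)² = 107.5 in^2
Rod-side annular area A_ann = π/4 × (11.7² − 6.18²) = 77.52 in^2
For equal Q, v ∝ 1/A, so v_ret/v_ext = A_cap/A_ann.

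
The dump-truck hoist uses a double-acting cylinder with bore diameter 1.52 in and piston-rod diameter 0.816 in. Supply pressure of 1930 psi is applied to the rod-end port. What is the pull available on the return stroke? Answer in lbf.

F ≈ 2490 lbf

Rod-side annular area A_ann = π/4 × (1.52² − 0.816²) = 1.292 in^2
On retraction the pressure acts on the annular area (bore minus rod).
F = P × A_ann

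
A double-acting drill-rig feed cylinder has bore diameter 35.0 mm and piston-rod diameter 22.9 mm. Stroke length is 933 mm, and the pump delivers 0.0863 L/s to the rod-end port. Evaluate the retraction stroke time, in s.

t ≈ 5.95 s

Rod-side annular area A_ann = π/4 × (35.0² − 22.9²) = 550.2 mm^2
Swept volume V = A × L; t = V / Q = A·L / Q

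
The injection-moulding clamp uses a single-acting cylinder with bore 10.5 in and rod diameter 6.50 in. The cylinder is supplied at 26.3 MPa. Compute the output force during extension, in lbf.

Cap-side area A_cap = π/4 × (10.5 in)² = 86.59 in^2
F = P × A_cap = 26.3 MPa × A_cap

F ≈ 3.30e5 lbf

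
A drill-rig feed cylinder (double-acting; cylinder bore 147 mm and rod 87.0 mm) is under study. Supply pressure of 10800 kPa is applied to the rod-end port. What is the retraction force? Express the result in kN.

F ≈ 119 kN

Rod-side annular area A_ann = π/4 × (147² − 87.0²) = 11030 mm^2
On retraction the pressure acts on the annular area (bore minus rod).
F = P × A_ann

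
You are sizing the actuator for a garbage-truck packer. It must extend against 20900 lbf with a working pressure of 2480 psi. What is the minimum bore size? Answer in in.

Extension force acts on the full piston face: F = P × (π/4)D².
D = √(4F / (πP)) = √(4 × 20900 lbf / (π × 2480 psi))

D ≈ 3.28 in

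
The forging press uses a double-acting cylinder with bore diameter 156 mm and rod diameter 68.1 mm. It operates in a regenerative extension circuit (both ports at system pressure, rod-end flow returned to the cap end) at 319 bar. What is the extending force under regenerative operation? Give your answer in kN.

With equal pressure on both faces, forces on the annular region cancel; the net push is pressure × rod cross-section.
Rod cross-section A_rod = π/4 × (68.1 mm)² = 3642 mm^2
F = P × A_rod

F ≈ 116 kN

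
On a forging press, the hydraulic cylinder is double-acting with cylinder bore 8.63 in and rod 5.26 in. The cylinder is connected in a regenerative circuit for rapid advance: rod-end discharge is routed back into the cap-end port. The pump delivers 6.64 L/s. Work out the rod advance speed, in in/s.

In regeneration the rod-end outflow joins the pump flow into the cap end, so the net volume the pump must supply per unit advance equals the rod cross-section area.
Rod cross-section A_rod = π/4 × (5.26 in)² = 21.73 in^2
v = Q_pump / A_rod

v ≈ 18.6 in/s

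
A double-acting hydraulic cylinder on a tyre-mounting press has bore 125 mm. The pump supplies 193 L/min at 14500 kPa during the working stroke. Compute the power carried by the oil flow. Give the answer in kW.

W ≈ 46.6 kW

Hydraulic power = P × Q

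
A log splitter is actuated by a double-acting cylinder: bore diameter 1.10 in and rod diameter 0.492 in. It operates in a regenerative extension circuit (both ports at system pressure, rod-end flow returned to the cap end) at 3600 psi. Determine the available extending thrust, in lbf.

F ≈ 684 lbf

With equal pressure on both faces, forces on the annular region cancel; the net push is pressure × rod cross-section.
Rod cross-section A_rod = π/4 × (0.492 in)² = 0.1901 in^2
F = P × A_rod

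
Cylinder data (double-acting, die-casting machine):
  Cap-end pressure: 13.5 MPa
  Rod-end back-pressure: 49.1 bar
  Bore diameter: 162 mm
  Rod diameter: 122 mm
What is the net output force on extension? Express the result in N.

Cap-side area A_cap = π/4 × (162 mm)² = 20610 mm^2
Rod-side annular area A_ann = π/4 × (162² − 122²) = 8922 mm^2
Net thrust = P_cap·A_cap − P_rod·A_ann = 2.783e5 N − 43810 N

F ≈ 2.34e5 N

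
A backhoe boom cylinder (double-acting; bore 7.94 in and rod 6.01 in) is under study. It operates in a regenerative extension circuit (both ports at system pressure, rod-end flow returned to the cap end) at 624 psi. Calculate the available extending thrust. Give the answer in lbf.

With equal pressure on both faces, forces on the annular region cancel; the net push is pressure × rod cross-section.
Rod cross-section A_rod = π/4 × (6.01 in)² = 28.37 in^2
F = P × A_rod

F ≈ 17700 lbf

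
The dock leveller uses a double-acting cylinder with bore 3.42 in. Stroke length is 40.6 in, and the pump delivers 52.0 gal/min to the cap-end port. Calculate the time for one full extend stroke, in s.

Cap-side area A_cap = π/4 × (3.42 in)² = 9.186 in^2
Swept volume V = A × L; t = V / Q = A·L / Q

t ≈ 1.86 s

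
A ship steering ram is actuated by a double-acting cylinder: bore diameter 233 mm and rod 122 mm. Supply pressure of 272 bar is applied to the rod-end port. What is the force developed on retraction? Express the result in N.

F ≈ 8.42e5 N

Rod-side annular area A_ann = π/4 × (233² − 122²) = 30950 mm^2
On retraction the pressure acts on the annular area (bore minus rod).
F = P × A_ann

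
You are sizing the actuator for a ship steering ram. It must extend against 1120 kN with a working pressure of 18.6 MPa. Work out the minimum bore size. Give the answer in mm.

Extension force acts on the full piston face: F = P × (π/4)D².
D = √(4F / (πP)) = √(4 × 1120 kN / (π × 18.6 MPa))

D ≈ 277 mm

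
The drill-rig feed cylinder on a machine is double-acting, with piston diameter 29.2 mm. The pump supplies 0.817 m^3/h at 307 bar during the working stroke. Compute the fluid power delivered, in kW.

W ≈ 6.97 kW

Hydraulic power = P × Q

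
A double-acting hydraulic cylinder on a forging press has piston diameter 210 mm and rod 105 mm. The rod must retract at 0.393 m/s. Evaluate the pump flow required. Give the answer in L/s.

Q ≈ 10.2 L/s

Rod-side annular area A_ann = π/4 × (210² − 105²) = 25980 mm^2
Q = A × v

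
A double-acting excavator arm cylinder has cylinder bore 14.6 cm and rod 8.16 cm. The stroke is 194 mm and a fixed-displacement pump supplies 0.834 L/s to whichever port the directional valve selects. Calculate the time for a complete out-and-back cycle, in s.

t ≈ 6.57 s

Cap-side area A_cap = π/4 × (14.6 cm)² = 167.4 cm^2
Rod-side annular area A_ann = π/4 × (14.6² − 8.16²) = 115.1 cm^2
t_ext = A_cap·L/Q = 3.894 s
t_ret = A_ann·L/Q = 2.678 s
t_cycle = t_ext + t_ret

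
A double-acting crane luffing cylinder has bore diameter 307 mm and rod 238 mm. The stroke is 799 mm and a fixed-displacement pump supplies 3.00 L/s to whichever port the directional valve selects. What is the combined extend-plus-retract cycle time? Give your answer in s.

Cap-side area A_cap = π/4 × (307 mm)² = 74020 mm^2
Rod-side annular area A_ann = π/4 × (307² − 238²) = 29530 mm^2
t_ext = A_cap·L/Q = 19.71 s
t_ret = A_ann·L/Q = 7.866 s
t_cycle = t_ext + t_ret

t ≈ 27.6 s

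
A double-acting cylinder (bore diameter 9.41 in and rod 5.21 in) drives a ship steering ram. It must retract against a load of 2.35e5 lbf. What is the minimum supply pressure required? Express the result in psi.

P ≈ 4870 psi

Rod-side annular area A_ann = π/4 × (9.41² − 5.21²) = 48.23 in^2
Retraction: pressure acts on the annular area.
P = F / A = 2.35e5 lbf / A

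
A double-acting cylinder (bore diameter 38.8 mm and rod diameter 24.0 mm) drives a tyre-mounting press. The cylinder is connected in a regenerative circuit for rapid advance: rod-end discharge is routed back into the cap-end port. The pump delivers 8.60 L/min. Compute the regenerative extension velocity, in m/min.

v ≈ 19.0 m/min

In regeneration the rod-end outflow joins the pump flow into the cap end, so the net volume the pump must supply per unit advance equals the rod cross-section area.
Rod cross-section A_rod = π/4 × (24.0 mm)² = 452.4 mm^2
v = Q_pump / A_rod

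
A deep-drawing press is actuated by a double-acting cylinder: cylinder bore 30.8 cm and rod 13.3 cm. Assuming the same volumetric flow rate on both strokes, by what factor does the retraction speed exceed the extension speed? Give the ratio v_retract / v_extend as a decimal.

v_ret/v_ext ≈ 1.23

Cap-side area A_cap = π/4 × (30.8 cm)² = 745.1 cm^2
Rod-side annular area A_ann = π/4 × (30.8² − 13.3²) = 606.1 cm^2
For equal Q, v ∝ 1/A, so v_ret/v_ext = A_cap/A_ann.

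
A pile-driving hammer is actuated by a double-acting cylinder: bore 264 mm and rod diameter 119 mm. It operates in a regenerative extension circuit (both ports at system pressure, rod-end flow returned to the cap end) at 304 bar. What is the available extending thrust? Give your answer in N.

With equal pressure on both faces, forces on the annular region cancel; the net push is pressure × rod cross-section.
Rod cross-section A_rod = π/4 × (119 mm)² = 11120 mm^2
F = P × A_rod

F ≈ 3.38e5 N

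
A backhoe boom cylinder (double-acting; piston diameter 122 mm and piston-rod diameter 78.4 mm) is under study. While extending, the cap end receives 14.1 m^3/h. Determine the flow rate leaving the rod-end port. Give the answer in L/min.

Cap-side area A_cap = π/4 × (122 mm)² = 11690 mm^2
Rod-side annular area A_ann = π/4 × (122² − 78.4²) = 6862 mm^2
Piston speed v = Q_in/A_cap; rod-end outflow Q_out = v × A_ann = Q_in × A_ann/A_cap.

Q_out ≈ 138 L/min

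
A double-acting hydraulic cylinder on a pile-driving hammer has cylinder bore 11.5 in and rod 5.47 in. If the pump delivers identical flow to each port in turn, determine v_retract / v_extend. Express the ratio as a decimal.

Cap-side area A_cap = π/4 × (11.5 in)² = 103.9 in^2
Rod-side annular area A_ann = π/4 × (11.5² − 5.47²) = 80.37 in^2
For equal Q, v ∝ 1/A, so v_ret/v_ext = A_cap/A_ann.

v_ret/v_ext ≈ 1.29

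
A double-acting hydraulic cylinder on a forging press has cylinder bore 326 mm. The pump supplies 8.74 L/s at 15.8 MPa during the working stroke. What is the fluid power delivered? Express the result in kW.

Hydraulic power = P × Q

W ≈ 138 kW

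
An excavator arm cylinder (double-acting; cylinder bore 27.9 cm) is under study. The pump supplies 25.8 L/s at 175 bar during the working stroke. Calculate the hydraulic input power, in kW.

W ≈ 452 kW

Hydraulic power = P × Q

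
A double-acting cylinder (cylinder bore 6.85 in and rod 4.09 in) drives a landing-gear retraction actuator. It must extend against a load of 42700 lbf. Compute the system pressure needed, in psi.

Cap-side area A_cap = π/4 × (6.85 in)² = 36.85 in^2
P = F / A = 42700 lbf / A

P ≈ 1160 psi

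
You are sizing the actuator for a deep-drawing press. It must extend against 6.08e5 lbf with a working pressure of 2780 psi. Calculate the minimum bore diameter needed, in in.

Extension force acts on the full piston face: F = P × (π/4)D².
D = √(4F / (πP)) = √(4 × 6.08e5 lbf / (π × 2780 psi))

D ≈ 16.7 in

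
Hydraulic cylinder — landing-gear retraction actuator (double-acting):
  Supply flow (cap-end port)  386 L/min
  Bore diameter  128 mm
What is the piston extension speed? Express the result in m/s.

Cap-side area A_cap = π/4 × (128 mm)² = 12870 mm^2
v = Q / A

v ≈ 0.500 m/s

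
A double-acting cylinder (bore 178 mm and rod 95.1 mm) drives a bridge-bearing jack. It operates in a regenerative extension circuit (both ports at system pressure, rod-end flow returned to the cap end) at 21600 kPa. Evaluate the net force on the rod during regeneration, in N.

F ≈ 1.53e5 N

With equal pressure on both faces, forces on the annular region cancel; the net push is pressure × rod cross-section.
Rod cross-section A_rod = π/4 × (95.1 mm)² = 7103 mm^2
F = P × A_rod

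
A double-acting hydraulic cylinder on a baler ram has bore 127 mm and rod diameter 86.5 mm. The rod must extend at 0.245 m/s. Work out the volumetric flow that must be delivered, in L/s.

Cap-side area A_cap = π/4 × (127 mm)² = 12670 mm^2
Q = A × v

Q ≈ 3.10 L/s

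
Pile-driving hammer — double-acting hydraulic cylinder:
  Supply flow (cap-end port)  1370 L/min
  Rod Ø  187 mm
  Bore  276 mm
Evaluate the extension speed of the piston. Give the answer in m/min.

v ≈ 22.9 m/min

Cap-side area A_cap = π/4 × (276 mm)² = 59830 mm^2
v = Q / A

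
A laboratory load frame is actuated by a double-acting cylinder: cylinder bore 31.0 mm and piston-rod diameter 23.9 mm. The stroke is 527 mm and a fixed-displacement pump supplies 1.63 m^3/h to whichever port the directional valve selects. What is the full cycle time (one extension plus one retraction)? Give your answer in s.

t ≈ 1.23 s

Cap-side area A_cap = π/4 × (31.0 mm)² = 754.8 mm^2
Rod-side annular area A_ann = π/4 × (31.0² − 23.9²) = 306.1 mm^2
t_ext = A_cap·L/Q = 0.8785 s
t_ret = A_ann·L/Q = 0.3563 s
t_cycle = t_ext + t_ret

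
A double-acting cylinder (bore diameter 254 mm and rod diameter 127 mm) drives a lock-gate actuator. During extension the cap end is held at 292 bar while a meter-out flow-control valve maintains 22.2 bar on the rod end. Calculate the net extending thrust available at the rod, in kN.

F ≈ 1400 kN

Cap-side area A_cap = π/4 × (254 mm)² = 50670 mm^2
Rod-side annular area A_ann = π/4 × (254² − 127²) = 38000 mm^2
Net thrust = P_cap·A_cap − P_rod·A_ann = 1480 kN − 84.37 kN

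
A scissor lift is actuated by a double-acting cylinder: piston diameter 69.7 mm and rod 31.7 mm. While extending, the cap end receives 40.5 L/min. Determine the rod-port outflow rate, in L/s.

Q_out ≈ 0.535 L/s

Cap-side area A_cap = π/4 × (69.7 mm)² = 3816 mm^2
Rod-side annular area A_ann = π/4 × (69.7² − 31.7²) = 3026 mm^2
Piston speed v = Q_in/A_cap; rod-end outflow Q_out = v × A_ann = Q_in × A_ann/A_cap.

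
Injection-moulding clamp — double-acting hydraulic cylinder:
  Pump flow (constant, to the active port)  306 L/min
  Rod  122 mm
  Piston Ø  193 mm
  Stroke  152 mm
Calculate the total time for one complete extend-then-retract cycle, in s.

Cap-side area A_cap = π/4 × (193 mm)² = 29260 mm^2
Rod-side annular area A_ann = π/4 × (193² − 122²) = 17570 mm^2
t_ext = A_cap·L/Q = 0.8719 s
t_ret = A_ann·L/Q = 0.5235 s
t_cycle = t_ext + t_ret

t ≈ 1.40 s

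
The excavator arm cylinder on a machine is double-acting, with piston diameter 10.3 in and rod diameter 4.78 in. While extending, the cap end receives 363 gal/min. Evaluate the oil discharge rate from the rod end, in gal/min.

Cap-side area A_cap = π/4 × (10.3 in)² = 83.32 in^2
Rod-side annular area A_ann = π/4 × (10.3² − 4.78²) = 65.38 in^2
Piston speed v = Q_in/A_cap; rod-end outflow Q_out = v × A_ann = Q_in × A_ann/A_cap.

Q_out ≈ 285 gal/min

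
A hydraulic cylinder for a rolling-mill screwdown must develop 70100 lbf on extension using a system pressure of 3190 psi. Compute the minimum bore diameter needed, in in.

D ≈ 5.29 in

Extension force acts on the full piston face: F = P × (π/4)D².
D = √(4F / (πP)) = √(4 × 70100 lbf / (π × 3190 psi))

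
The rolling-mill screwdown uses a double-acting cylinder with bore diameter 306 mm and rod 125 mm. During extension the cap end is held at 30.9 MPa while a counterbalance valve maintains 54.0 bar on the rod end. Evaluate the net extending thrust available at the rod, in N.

F ≈ 1.94e6 N

Cap-side area A_cap = π/4 × (306 mm)² = 73540 mm^2
Rod-side annular area A_ann = π/4 × (306² − 125²) = 61270 mm^2
Net thrust = P_cap·A_cap − P_rod·A_ann = 2.272e6 N − 3.309e5 N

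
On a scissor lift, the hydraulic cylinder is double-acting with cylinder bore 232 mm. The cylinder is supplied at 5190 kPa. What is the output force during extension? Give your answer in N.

Cap-side area A_cap = π/4 × (232 mm)² = 42270 mm^2
F = P × A_cap = 5190 kPa × A_cap

F ≈ 2.19e5 N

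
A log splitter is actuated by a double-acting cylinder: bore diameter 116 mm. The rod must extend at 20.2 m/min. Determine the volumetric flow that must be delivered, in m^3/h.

Q ≈ 12.8 m^3/h

Cap-side area A_cap = π/4 × (116 mm)² = 10570 mm^2
Q = A × v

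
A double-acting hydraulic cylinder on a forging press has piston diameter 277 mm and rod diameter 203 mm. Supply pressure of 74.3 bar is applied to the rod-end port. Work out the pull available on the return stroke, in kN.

F ≈ 207 kN

Rod-side annular area A_ann = π/4 × (277² − 203²) = 27900 mm^2
On retraction the pressure acts on the annular area (bore minus rod).
F = P × A_ann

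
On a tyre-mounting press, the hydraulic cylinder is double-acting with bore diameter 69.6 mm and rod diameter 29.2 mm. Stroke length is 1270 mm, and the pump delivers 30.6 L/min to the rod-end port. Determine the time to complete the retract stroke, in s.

t ≈ 7.81 s

Rod-side annular area A_ann = π/4 × (69.6² − 29.2²) = 3135 mm^2
Swept volume V = A × L; t = V / Q = A·L / Q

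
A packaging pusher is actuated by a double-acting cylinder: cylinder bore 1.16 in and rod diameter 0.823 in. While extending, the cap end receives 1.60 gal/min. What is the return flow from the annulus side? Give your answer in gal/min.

Cap-side area A_cap = π/4 × (1.16 in)² = 1.057 in^2
Rod-side annular area A_ann = π/4 × (1.16² − 0.823²) = 0.5249 in^2
Piston speed v = Q_in/A_cap; rod-end outflow Q_out = v × A_ann = Q_in × A_ann/A_cap.

Q_out ≈ 0.795 gal/min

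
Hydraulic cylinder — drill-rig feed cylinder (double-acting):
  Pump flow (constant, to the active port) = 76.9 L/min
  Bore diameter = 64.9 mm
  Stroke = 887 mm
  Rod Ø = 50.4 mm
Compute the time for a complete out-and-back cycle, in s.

Cap-side area A_cap = π/4 × (64.9 mm)² = 3308 mm^2
Rod-side annular area A_ann = π/4 × (64.9² − 50.4²) = 1313 mm^2
t_ext = A_cap·L/Q = 2.289 s
t_ret = A_ann·L/Q = 0.9087 s
t_cycle = t_ext + t_ret

t ≈ 3.20 s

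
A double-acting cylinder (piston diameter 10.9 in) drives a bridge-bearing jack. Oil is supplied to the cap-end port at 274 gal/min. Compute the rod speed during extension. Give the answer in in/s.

Cap-side area A_cap = π/4 × (10.9 in)² = 93.31 in^2
v = Q / A

v ≈ 11.3 in/s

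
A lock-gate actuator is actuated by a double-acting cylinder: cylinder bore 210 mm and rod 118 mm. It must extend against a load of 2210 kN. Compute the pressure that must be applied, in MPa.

P ≈ 63.8 MPa

Cap-side area A_cap = π/4 × (210 mm)² = 34640 mm^2
P = F / A = 2210 kN / A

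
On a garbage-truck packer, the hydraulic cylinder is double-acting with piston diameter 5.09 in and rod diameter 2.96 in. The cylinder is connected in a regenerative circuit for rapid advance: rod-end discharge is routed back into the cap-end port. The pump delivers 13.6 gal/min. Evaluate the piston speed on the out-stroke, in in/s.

v ≈ 7.61 in/s

In regeneration the rod-end outflow joins the pump flow into the cap end, so the net volume the pump must supply per unit advance equals the rod cross-section area.
Rod cross-section A_rod = π/4 × (2.96 in)² = 6.881 in^2
v = Q_pump / A_rod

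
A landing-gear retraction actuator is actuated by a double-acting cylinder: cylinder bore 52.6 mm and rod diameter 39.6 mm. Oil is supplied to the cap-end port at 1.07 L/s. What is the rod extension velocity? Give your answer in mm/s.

v ≈ 492 mm/s

Cap-side area A_cap = π/4 × (52.6 mm)² = 2173 mm^2
v = Q / A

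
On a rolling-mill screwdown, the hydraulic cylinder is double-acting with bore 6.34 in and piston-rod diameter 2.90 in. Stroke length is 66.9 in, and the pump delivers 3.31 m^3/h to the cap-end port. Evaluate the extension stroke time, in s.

t ≈ 37.6 s

Cap-side area A_cap = π/4 × (6.34 in)² = 31.57 in^2
Swept volume V = A × L; t = V / Q = A·L / Q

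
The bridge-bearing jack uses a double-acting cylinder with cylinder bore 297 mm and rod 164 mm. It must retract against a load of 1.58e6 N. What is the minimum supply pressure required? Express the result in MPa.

P ≈ 32.8 MPa

Rod-side annular area A_ann = π/4 × (297² − 164²) = 48160 mm^2
Retraction: pressure acts on the annular area.
P = F / A = 1.58e6 N / A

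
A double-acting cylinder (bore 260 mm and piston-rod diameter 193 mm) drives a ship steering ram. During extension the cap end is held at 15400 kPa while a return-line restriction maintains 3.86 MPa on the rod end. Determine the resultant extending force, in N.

F ≈ 7.26e5 N

Cap-side area A_cap = π/4 × (260 mm)² = 53090 mm^2
Rod-side annular area A_ann = π/4 × (260² − 193²) = 23840 mm^2
Net thrust = P_cap·A_cap − P_rod·A_ann = 8.176e5 N − 92010 N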